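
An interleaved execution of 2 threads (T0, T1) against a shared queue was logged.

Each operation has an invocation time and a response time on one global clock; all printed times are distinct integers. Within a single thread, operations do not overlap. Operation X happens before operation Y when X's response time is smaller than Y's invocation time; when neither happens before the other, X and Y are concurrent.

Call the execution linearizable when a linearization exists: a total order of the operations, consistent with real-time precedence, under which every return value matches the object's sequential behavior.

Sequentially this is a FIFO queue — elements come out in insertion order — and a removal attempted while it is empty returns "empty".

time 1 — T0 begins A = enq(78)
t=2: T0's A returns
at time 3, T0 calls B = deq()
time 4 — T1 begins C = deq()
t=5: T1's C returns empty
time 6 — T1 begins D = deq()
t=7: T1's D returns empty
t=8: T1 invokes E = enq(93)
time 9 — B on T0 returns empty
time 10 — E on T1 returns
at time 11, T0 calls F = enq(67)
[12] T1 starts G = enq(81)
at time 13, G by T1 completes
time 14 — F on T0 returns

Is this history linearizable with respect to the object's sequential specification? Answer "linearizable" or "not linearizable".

the violation lands at event 9, B's response at time 9: events 1..8 linearize, events 1..9 do not
real-time-consistent orders of the 4 completed operations: 3 — all fail the queue replay
completion choices over the 1 pending operation (E) were checked; none helps
sample order A, B, C, D (pending dropped) stalls at step 2 — B deq() → empty has no legal effect
sample order A, C, B, D (pending dropped) stalls at step 2 — C deq() → empty has no legal effect

not linearizable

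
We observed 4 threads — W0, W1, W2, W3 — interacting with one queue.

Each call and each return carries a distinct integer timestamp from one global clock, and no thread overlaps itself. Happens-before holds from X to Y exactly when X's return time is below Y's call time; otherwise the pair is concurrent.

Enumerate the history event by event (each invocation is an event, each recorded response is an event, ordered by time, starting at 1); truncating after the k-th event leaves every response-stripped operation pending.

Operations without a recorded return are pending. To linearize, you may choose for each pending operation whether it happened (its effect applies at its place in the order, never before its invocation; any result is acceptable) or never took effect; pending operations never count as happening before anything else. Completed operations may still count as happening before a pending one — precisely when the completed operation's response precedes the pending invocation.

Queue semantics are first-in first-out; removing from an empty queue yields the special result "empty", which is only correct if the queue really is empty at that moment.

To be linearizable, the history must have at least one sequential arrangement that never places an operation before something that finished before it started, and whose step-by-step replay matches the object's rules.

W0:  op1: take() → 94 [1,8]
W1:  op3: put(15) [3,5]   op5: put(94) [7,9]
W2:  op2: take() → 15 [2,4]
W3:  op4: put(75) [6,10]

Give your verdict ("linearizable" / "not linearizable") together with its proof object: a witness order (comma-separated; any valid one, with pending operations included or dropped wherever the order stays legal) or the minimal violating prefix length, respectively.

step 1: op3 put(15) — queue <15>
step 2: op2 take() → 15 — queue <>
step 3: op5 put(94) — queue <94>
step 4: op1 take() → 94 — queue <>
step 5: op4 put(75) — queue <75>

linearizable — witness: op3, op2, op5, op1, op4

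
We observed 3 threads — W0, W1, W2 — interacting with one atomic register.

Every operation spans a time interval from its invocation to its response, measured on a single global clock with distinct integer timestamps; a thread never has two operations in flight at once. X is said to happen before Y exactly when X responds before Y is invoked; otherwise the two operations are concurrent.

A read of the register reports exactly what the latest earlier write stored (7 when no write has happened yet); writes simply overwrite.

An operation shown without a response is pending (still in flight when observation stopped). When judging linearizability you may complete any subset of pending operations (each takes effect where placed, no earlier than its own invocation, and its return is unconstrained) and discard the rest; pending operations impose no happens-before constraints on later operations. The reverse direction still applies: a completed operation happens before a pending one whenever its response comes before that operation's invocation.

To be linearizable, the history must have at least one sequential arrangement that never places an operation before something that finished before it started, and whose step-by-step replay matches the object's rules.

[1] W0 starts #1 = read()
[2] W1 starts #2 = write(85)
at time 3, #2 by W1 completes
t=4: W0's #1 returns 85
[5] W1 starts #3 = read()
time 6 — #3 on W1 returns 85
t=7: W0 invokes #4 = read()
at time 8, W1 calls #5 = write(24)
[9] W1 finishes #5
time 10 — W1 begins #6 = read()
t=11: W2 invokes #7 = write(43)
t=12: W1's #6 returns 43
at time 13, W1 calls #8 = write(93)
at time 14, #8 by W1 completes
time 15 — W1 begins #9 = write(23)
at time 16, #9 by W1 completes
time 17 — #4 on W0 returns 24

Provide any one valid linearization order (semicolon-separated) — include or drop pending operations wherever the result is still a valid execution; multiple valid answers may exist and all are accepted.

after step 1 (#2 write(85)): value 85
after step 2 (#1 read() → 85): value 85
after step 3 (#3 read() → 85): value 85
after step 4 (#5 write(24)): value 24
after step 5 (#4 read() → 24): value 24
after step 6 (#7 write(43) (pending, included)): value 43
after step 7 (#6 read() → 43): value 43
after step 8 (#8 write(93)): value 93
after step 9 (#9 write(23)): value 23

#2; #1; #3; #5; #4; #7; #6; #8; #9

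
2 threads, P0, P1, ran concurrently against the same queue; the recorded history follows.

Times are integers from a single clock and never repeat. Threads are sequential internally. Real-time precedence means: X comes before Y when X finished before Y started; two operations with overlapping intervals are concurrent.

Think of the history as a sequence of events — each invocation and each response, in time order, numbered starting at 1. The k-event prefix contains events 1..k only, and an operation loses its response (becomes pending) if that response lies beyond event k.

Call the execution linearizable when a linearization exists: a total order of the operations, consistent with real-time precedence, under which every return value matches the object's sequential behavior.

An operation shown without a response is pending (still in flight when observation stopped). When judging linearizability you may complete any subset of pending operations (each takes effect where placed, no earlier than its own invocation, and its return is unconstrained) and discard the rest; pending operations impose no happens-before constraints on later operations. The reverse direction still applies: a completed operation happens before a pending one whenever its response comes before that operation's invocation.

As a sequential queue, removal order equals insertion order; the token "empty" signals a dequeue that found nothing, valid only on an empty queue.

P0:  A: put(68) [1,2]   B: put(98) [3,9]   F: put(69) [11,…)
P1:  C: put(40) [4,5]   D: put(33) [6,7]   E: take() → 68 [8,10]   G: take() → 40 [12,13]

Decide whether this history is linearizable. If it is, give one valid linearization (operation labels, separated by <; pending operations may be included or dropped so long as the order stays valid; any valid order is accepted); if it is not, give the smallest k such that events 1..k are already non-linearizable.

linearizable — witness: A < C < B < D < E < F < G

1. A put(68), leaving queue <68>
2. C put(40), leaving queue <68,40>
3. B put(98), leaving queue <68,40,98>
4. D put(33), leaving queue <68,40,98,33>
5. E take() → 68, leaving queue <40,98,33>
6. F put(69) (pending, included), leaving queue <40,98,33,69>
7. G take() → 40, leaving queue <98,33,69>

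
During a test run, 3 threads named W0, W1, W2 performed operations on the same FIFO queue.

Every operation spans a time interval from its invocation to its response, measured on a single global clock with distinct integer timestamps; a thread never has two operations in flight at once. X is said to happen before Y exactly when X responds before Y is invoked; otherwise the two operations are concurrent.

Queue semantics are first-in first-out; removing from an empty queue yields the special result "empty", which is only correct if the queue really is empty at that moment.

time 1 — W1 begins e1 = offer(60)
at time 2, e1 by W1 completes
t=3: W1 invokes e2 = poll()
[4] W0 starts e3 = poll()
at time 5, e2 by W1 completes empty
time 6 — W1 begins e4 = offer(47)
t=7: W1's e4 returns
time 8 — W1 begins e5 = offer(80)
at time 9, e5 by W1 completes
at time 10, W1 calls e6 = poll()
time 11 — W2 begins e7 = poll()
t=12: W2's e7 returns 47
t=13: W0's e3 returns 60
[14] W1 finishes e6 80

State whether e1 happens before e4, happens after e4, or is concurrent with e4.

e1 spans [1,2], e4 spans [6,7]
resp(e1)=2 < inv(e4)=6

before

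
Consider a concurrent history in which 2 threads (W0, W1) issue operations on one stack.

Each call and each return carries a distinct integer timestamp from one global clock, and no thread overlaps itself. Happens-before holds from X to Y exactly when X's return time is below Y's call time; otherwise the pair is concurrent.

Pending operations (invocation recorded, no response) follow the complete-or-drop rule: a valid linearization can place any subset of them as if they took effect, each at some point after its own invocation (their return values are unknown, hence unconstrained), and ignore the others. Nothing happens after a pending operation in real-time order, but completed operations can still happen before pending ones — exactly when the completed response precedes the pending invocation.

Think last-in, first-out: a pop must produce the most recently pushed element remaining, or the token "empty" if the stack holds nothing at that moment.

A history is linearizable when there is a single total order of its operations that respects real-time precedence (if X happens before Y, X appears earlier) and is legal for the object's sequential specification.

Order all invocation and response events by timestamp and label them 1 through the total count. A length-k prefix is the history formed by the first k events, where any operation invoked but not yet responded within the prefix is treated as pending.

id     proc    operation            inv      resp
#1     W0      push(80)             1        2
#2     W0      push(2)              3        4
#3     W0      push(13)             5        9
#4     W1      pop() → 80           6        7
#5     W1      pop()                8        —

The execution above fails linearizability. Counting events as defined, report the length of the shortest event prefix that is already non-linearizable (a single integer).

events 1..6 are linearizable; a witness order is #1, #2:
1. #1 push(80), leaving stack <80>
2. #2 push(2), leaving stack <80,2>
event 7 — #4's response, time 7 — after it, nothing linearizes
every completion of the 1 pending operation (#3) was checked; none linearizes
for example #1, #2, #4 (pending dropped) fails at step 3: #4 pop() → 80 is not legal there

7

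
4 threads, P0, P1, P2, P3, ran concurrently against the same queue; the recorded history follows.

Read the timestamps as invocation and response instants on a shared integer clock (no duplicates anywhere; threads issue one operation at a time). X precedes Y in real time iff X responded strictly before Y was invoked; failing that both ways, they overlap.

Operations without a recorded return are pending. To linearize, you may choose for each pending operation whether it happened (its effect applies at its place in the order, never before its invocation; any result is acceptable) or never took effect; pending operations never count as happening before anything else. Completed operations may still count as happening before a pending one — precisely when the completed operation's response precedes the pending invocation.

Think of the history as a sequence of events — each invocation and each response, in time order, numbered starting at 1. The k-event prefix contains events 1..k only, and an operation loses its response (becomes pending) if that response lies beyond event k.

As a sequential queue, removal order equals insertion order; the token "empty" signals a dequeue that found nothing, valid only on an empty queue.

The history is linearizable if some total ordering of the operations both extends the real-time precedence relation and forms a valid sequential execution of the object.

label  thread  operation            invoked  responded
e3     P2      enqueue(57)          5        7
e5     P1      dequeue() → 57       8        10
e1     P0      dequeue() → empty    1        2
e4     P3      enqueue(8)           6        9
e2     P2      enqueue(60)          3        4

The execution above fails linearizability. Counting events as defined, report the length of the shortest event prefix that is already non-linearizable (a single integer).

events 1..9 are still linearizable — one witness is e1, e2, e3, e4:
after step 1 (e1 dequeue() → empty): queue <>
after step 2 (e2 enqueue(60)): queue <60>
after step 3 (e3 enqueue(57)): queue <60,57>
after step 4 (e4 enqueue(8)): queue <60,57,8>
once event 10 joins (e5's response, time 10), exhaustive search finds no witness
take e1, e2, e3, e4, e5: step 5 already fails, because e5 dequeue() → 57 cannot occur there
take e1, e2, e3, e5, e4: step 4 already fails, because e5 dequeue() → 57 cannot occur there

10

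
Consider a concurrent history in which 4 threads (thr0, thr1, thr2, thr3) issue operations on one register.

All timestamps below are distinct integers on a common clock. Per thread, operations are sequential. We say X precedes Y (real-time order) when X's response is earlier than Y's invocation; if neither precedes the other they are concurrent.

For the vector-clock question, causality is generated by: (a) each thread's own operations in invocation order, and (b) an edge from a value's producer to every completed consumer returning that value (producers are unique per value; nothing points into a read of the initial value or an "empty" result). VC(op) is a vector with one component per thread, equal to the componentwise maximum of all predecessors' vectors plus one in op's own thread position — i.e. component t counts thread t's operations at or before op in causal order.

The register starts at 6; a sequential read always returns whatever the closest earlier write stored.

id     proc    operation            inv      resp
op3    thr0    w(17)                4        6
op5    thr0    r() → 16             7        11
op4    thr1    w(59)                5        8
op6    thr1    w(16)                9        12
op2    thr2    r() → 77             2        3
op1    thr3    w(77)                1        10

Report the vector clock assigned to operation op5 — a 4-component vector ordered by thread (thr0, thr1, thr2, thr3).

(2, 2, 0, 0)

root op op1, invoked 1: fresh clock plus thr3's own tick → (0, 0, 0, 1)
root op op4, invoked 5: fresh clock plus thr1's own tick → (0, 1, 0, 0)
root op op3, invoked 4: fresh clock plus thr0's own tick → (1, 0, 0, 0)
op2 (invocation 2): componentwise max over VC(op1)=(0, 0, 0, 1), +1 at thr2, giving (0, 0, 1, 1)
op6 (invocation 9): componentwise max over VC(op4)=(0, 1, 0, 0), +1 at thr1, giving (0, 2, 0, 0)
op5 (invocation 7): componentwise max over VC(op3)=(1, 0, 0, 0), VC(op6)=(0, 2, 0, 0), +1 at thr0, giving (2, 2, 0, 0)
target: VC(op5) = (2, 2, 0, 0)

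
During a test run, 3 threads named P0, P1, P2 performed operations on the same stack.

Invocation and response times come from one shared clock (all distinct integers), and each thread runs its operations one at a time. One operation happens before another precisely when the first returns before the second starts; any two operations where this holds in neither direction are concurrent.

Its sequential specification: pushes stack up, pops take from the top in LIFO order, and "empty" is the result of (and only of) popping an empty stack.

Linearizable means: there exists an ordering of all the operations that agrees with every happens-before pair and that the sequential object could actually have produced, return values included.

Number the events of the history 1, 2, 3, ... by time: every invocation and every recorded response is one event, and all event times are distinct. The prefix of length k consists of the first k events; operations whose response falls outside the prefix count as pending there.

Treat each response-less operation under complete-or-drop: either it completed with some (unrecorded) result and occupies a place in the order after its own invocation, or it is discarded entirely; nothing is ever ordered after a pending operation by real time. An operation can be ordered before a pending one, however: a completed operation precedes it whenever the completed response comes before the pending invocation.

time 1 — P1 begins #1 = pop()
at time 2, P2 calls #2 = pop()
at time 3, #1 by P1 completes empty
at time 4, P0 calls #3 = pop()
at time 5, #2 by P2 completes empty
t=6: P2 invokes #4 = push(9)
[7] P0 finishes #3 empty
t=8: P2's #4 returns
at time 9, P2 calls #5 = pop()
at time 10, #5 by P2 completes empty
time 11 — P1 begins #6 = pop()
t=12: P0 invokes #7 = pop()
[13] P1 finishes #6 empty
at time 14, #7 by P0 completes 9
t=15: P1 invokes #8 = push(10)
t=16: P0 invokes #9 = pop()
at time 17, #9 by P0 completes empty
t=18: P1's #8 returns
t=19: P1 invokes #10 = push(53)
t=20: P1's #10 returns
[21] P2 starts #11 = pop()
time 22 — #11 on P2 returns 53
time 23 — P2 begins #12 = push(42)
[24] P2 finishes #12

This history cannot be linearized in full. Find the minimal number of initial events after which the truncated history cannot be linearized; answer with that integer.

10

a valid linearization of events 1..9 exists, for instance #1, #2, #3, #4:
1. #1 pop() → empty, leaving stack <>
2. #2 pop() → empty, leaving stack <>
3. #3 pop() → empty, leaving stack <>
4. #4 push(9), leaving stack <9>
include event 10 — #5 responding at 10 — and every candidate order breaks
one such order, #1, #2, #3, #4, #5, breaks at step 5 where #5 pop() → empty is illegal
one such order, #1, #2, #4, #3, #5, breaks at step 4 where #3 pop() → empty is illegal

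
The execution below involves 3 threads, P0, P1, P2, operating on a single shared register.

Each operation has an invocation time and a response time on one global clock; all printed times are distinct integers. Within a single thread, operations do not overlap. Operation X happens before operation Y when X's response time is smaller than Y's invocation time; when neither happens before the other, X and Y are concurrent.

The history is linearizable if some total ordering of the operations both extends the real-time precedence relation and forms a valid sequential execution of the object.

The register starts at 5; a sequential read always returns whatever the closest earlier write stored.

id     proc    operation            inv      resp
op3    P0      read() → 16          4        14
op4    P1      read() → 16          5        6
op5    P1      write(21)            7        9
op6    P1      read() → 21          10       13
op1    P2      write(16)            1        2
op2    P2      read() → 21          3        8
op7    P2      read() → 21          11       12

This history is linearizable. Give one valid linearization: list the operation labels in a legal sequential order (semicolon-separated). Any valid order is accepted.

op1; op3; op4; op5; op2; op6; op7

step 1: op1 write(16) — value 16
step 2: op3 read() → 16 — value 16
step 3: op4 read() → 16 — value 16
step 4: op5 write(21) — value 21
step 5: op2 read() → 21 — value 21
step 6: op6 read() → 21 — value 21
step 7: op7 read() → 21 — value 21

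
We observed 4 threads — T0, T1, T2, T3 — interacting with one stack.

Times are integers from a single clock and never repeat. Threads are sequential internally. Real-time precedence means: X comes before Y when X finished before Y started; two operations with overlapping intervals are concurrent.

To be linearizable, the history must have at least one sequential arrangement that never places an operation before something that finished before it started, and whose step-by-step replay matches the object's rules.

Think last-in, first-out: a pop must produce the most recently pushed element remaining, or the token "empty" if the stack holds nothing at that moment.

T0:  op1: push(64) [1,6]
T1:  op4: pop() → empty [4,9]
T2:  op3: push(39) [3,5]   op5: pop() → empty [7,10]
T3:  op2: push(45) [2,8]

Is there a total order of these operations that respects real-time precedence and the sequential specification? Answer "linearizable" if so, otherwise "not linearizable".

not linearizable

the violation lands at event 10, op5's response at time 10: events 1..9 linearize, events 1..10 do not
no legal order exists: 40 real-time-consistent candidates over 5 completed stack operations, all rejected
sample order op1, op2, op3, op4, op5 stalls at step 4 — op4 pop() → empty has no legal effect
sample order op1, op2, op3, op5, op4 stalls at step 4 — op5 pop() → empty has no legal effect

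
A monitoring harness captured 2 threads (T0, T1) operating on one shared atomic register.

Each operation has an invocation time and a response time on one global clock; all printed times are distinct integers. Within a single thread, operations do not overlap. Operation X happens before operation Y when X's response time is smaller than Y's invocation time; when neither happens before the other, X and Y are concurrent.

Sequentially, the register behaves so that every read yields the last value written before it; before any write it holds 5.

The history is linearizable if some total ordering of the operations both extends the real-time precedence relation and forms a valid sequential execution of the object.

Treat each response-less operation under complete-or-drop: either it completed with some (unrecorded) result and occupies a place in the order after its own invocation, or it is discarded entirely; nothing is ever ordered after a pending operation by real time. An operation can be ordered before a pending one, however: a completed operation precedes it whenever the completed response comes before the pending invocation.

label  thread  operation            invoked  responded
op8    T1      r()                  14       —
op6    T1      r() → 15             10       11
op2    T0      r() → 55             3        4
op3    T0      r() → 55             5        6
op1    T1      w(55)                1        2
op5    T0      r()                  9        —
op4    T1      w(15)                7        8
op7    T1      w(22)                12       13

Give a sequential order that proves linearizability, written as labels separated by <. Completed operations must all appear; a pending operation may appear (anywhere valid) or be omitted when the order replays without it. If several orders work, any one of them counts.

op1 < op2 < op3 < op4 < op5 < op6 < op7

1. op1 w(55), leaving value 55
2. op2 r() → 55, leaving value 55
3. op3 r() → 55, leaving value 55
4. op4 w(15), leaving value 15
5. op5 r() (pending, included), leaving value 15
6. op6 r() → 15, leaving value 15
7. op7 w(22), leaving value 22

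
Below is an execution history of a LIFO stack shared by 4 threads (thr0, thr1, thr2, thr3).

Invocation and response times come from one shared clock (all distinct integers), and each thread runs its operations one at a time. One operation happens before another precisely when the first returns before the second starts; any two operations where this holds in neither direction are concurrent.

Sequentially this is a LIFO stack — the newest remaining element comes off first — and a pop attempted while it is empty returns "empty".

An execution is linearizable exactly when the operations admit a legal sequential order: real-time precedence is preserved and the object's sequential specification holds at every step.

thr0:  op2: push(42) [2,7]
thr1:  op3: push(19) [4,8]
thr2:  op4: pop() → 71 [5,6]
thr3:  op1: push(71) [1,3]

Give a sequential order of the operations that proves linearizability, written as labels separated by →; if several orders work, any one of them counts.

after step 1 (op1 push(71)): stack <71>
after step 2 (op4 pop() → 71): stack <>
after step 3 (op2 push(42)): stack <42>
after step 4 (op3 push(19)): stack <42,19>

op1 → op4 → op2 → op3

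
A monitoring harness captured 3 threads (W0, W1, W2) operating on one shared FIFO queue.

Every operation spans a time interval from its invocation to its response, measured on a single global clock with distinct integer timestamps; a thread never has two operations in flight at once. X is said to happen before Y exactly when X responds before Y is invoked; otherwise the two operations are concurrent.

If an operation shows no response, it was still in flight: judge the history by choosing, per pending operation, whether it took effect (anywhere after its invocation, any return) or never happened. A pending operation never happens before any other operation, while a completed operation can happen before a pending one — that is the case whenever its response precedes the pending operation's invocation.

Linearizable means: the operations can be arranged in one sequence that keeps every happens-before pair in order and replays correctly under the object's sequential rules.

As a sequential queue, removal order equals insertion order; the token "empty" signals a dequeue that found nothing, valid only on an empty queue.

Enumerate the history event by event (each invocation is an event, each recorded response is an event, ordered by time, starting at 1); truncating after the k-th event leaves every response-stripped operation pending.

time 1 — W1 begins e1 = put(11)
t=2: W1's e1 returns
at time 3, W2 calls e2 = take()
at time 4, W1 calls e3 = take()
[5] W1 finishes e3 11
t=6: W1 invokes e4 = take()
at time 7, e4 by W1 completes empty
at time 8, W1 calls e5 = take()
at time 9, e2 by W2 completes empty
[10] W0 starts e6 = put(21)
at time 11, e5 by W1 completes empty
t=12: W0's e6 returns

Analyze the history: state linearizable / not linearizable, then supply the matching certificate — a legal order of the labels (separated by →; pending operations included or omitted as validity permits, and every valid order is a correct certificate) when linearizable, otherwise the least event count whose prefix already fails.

step 1: e1 put(11) — queue <11>
step 2: e3 take() → 11 — queue <>
step 3: e2 take() → empty — queue <>
step 4: e4 take() → empty — queue <>
step 5: e5 take() → empty — queue <>
step 6: e6 put(21) — queue <21>

linearizable — witness: e1 → e3 → e2 → e4 → e5 → e6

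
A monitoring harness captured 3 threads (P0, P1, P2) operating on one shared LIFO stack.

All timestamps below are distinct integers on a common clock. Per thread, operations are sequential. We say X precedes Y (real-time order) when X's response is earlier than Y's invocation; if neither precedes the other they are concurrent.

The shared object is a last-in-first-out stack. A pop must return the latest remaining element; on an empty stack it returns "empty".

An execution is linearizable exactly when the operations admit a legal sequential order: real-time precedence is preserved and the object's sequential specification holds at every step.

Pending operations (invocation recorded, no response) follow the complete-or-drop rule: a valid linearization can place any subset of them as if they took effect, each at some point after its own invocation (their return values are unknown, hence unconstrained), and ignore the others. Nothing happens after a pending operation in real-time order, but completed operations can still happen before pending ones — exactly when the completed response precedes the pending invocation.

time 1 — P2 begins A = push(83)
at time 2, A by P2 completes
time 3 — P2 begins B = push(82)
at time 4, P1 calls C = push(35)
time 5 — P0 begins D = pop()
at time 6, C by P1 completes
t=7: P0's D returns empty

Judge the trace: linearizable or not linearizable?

not linearizable

cut after 6 events: linearizable; cut after 7 events (D responds, time 7): not linearizable
all 2 real-time-respecting orders fail — 3 completed LIFO stack operations, no legal replay
including or dropping the 1 pending operation (B) in any combination fails
e.g. A, C, D (pending dropped): illegal at step 3, since D pop() → empty cannot apply there
e.g. A, D, C (pending dropped): illegal at step 2, since D pop() → empty cannot apply there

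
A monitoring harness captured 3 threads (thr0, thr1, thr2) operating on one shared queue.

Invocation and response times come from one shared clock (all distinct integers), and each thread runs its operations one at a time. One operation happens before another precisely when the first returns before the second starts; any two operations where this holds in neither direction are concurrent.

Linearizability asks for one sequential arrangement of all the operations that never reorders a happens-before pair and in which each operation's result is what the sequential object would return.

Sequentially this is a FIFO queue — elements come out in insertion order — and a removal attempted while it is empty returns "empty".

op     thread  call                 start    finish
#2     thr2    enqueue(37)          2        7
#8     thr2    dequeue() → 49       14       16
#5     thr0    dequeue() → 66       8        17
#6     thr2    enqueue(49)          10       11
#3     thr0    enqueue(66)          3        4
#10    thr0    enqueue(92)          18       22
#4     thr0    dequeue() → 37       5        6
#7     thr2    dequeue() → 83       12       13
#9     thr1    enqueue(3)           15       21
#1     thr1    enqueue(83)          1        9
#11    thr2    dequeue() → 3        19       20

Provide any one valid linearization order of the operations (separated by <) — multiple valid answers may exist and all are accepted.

after step 1 (#2 enqueue(37)): queue <37>
after step 2 (#1 enqueue(83)): queue <37,83>
after step 3 (#3 enqueue(66)): queue <37,83,66>
after step 4 (#4 dequeue() → 37): queue <83,66>
after step 5 (#6 enqueue(49)): queue <83,66,49>
after step 6 (#7 dequeue() → 83): queue <66,49>
after step 7 (#5 dequeue() → 66): queue <49>
after step 8 (#8 dequeue() → 49): queue <>
after step 9 (#9 enqueue(3)): queue <3>
after step 10 (#10 enqueue(92)): queue <3,92>
after step 11 (#11 dequeue() → 3): queue <92>

#2 < #1 < #3 < #4 < #6 < #7 < #5 < #8 < #9 < #10 < #11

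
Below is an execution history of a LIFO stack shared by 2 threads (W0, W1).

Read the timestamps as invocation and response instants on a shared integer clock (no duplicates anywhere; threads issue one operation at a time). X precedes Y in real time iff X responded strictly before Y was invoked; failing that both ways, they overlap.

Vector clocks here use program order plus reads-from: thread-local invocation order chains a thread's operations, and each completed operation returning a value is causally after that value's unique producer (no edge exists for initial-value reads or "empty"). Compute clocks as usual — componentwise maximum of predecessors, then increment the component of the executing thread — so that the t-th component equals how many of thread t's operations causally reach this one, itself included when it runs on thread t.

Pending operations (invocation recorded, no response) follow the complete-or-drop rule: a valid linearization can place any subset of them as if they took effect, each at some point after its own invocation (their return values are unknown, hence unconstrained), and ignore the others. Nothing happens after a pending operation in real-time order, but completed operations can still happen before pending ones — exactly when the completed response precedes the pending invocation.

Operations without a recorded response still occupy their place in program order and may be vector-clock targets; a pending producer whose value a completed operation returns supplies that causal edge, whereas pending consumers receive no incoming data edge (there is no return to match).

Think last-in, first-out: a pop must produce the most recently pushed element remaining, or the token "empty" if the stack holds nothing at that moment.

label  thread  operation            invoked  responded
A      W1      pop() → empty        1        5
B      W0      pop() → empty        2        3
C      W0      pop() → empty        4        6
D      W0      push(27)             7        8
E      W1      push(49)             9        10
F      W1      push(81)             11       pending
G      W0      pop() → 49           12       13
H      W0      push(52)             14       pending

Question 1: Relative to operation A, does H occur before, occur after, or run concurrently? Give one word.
after

H spans [14,…), A spans [1,5]
resp(A)=5 < inv(H)=14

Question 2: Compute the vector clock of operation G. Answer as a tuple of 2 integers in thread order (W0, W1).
(4, 2)

VC(A, invoked at 1): no causal predecessors; +1 on W1 → (0, 1)
VC(B, invoked at 2): no causal predecessors; +1 on W0 → (1, 0)
merge at E (invoked 9): VC(A)=(0, 1), own-thread bump on W1 → (0, 2)
merge at C (invoked 4): VC(B)=(1, 0), own-thread bump on W0 → (2, 0)
merge at F (invoked 11): VC(E)=(0, 2), own-thread bump on W1 → (0, 3)
merge at D (invoked 7): VC(C)=(2, 0), own-thread bump on W0 → (3, 0)
merge at G (invoked 12): VC(D)=(3, 0), VC(E)=(0, 2), own-thread bump on W0 → (4, 2)
merge at H (invoked 14): VC(G)=(4, 2), own-thread bump on W0 → (5, 2)
target: VC(G) = (4, 2)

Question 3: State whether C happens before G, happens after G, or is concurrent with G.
before

C spans [4,6], G spans [12,13]
resp(C)=6 < inv(G)=12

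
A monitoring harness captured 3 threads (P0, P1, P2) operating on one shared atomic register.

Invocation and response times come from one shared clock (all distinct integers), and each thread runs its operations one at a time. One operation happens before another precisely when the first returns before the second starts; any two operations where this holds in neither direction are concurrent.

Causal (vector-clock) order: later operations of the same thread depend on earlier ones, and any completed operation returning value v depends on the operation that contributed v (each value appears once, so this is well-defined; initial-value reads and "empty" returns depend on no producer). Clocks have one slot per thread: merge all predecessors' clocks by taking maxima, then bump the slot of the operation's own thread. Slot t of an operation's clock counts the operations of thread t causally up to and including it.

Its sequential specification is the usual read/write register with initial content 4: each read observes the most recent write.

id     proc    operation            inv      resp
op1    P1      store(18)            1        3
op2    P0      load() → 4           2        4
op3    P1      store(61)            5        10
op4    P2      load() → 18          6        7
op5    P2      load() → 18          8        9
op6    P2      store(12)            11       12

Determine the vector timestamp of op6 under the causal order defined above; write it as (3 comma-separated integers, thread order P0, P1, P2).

VC(op1, invoked at 1): no causal predecessors; +1 on P1 → (0, 1, 0)
VC(op2, invoked at 2): no causal predecessors; +1 on P0 → (1, 0, 0)
from VC(op1)=(0, 1, 0), op4 (invoked 6) maxes components and bumps P2 → (0, 1, 1)
from VC(op1)=(0, 1, 0), op3 (invoked 5) maxes components and bumps P1 → (0, 2, 0)
from VC(op1)=(0, 1, 0), VC(op4)=(0, 1, 1), op5 (invoked 8) maxes components and bumps P2 → (0, 1, 2)
from VC(op5)=(0, 1, 2), op6 (invoked 11) maxes components and bumps P2 → (0, 1, 3)
target: VC(op6) = (0, 1, 3)

(0, 1, 3)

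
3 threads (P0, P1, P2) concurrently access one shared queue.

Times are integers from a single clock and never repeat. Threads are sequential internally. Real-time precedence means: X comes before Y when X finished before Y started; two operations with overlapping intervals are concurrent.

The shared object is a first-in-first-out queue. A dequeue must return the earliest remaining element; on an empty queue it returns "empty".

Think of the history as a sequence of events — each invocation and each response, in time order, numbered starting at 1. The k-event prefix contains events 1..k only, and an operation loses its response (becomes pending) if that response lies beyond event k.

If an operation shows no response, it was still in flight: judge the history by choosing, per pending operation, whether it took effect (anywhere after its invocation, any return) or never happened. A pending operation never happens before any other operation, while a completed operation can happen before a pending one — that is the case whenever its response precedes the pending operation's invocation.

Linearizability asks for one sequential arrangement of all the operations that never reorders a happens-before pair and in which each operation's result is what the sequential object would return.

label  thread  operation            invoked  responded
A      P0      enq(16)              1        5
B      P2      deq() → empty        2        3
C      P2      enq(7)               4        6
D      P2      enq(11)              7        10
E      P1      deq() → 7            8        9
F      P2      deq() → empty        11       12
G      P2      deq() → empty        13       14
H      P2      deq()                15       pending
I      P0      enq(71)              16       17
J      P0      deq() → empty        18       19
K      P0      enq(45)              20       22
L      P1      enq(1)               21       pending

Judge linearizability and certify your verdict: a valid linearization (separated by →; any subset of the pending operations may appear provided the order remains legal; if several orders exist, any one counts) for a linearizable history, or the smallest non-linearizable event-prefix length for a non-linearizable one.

not linearizable — minimal violating prefix: 12 events

events 1..11 are fine; event 12 — the response of F at time 12 — makes the prefix non-linearizable
checked exhaustively: 6 real-time-consistent orders of 6 completed operations, zero legal queue replays
take A, B, C, D, E, F: step 2 already fails, because B deq() → empty cannot occur there
take A, B, C, E, D, F: step 2 already fails, because B deq() → empty cannot occur there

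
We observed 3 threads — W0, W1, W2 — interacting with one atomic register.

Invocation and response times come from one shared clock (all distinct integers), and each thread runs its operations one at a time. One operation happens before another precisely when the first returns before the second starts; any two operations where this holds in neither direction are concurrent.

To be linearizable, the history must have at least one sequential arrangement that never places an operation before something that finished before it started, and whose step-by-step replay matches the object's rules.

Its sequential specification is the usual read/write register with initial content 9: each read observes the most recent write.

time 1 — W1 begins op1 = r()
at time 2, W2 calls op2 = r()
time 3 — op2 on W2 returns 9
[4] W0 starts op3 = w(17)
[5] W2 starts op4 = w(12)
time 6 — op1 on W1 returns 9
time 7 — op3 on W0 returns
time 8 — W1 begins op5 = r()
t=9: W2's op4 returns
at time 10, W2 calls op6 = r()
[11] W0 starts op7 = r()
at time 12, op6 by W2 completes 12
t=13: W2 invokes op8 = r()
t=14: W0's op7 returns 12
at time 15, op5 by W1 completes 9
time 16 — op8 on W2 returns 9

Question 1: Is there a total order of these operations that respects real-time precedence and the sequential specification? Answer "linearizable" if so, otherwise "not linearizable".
prefix check: 1..14 passes, 1..15 fails once op5's time-15 response joins
real-time-consistent orders of the 7 completed operations: 54 — all fail the atomic register replay
including or dropping the 1 pending operation (op8) in any combination fails
for example op1, op2, op3, op4, op5, op6, op7 (pending dropped) fails at step 5: op5 r() → 9 is not legal there
for example op1, op2, op3, op4, op5, op7, op6 (pending dropped) fails at step 5: op5 r() → 9 is not legal there

not linearizable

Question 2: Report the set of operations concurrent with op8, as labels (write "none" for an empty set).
concurrent with op8 ([13,16]): every op whose interval crosses 13..16
op1 [1,6]: before
op2 [2,3]: before
op3 [4,7]: before
op4 [5,9]: before
op5 [8,15]: concurrent
op6 [10,12]: before
op7 [11,14]: concurrent

op5, op7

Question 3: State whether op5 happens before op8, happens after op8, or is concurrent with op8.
op5 spans [8,15], op8 spans [13,16]
the intervals overlap in both directions

concurrent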